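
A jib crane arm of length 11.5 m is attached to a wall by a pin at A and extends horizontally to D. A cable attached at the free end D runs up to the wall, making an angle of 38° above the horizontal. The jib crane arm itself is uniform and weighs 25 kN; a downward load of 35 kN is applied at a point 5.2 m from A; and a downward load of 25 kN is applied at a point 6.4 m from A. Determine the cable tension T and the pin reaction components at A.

T = 68.61 kN, A_x = 54.06 kN, A_y = 42.76 kN

ΣM about A: T·sin38°·11.5 − 25·5.75 − 35·5.2 − 25·6.4 = 0 → T = 485.75/(11.5·0.615661) = 68.6078 ≈ 68.61 kN.
ΣF_x = 0: A_x − T·cos38° = 0 → A_x = 68.6078 × 0.788011 = 54.06 kN.
ΣF_y = 0: A_y + T·sin38° − 25 − 35 − 25 = 0 → A_y = 85 − 68.6078 × 0.615661 = 42.76 kN.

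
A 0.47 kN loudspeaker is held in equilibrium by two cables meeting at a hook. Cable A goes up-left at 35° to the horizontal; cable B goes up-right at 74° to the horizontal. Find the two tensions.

ΣF_x = 0: −T_A·cos35° + T_B·cos74° = 0 → T_B = 2.97185·T_A.
ΣF_y = 0: T_A·sin35° + T_B·sin74° = 0.47.
Substitute: T_A·(0.573576 + 2.97185·0.961262) = 0.47 → T_A = 0.137014 ≈ 0.1370 kN.
Then T_B = 2.97185 × 0.137014 = 0.4072 kN.

T_A = 0.1370 kN, T_B = 0.4072 kN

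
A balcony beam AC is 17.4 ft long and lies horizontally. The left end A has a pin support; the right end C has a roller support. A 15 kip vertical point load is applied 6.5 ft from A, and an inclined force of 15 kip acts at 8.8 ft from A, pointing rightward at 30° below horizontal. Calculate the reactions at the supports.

Moments about A: C_y·17.4 − 15·6.5 − 15·sin30°·8.8 = 0 → C_y = 163.5/17.4 = 9.39655 ≈ 9.397 kip.
ΣF_y = 0: A_y + 9.39655 − 15 − 15·sin30° = 0 → A_y = 13.10 kip.
ΣF_x = 0: A_x + 15·cos30° = 0 → A_x = -12.99 kip.

A_x = -12.99 kip, A_y = 13.10 kip, C_y = 9.397 kip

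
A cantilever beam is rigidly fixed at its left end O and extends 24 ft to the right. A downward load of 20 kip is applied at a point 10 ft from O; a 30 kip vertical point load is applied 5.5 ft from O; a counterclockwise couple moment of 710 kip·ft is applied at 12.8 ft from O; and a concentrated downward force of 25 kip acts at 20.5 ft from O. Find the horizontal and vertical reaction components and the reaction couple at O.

ΣF_x = 0: O_x = 0.
ΣF_y = 0: O_y − 20 − 30 − 25 = 0 → O_y = 75.00 kip.
ΣM about O: M_O − 20·10 − 30·5.5 + 710 − 25·20.5 = 0 → M_O = 167.5 kip·ft.

O_x = 0, O_y = 75.00 kip, M_O = 167.5 kip·ft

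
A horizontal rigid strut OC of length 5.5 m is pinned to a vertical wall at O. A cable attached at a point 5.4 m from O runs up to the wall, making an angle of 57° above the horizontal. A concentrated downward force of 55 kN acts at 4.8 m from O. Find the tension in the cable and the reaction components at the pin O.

T = 58.29 kN, O_x = 31.75 kN, O_y = 6.111 kN

ΣM about O: T·sin57°·5.4 − 55·4.8 = 0 → T = 264/(5.4·0.838671) = 58.2933 ≈ 58.29 kN.
ΣF_x = 0: O_x − T·cos57° = 0 → O_x = 58.2933 × 0.544639 = 31.75 kN.
ΣF_y = 0: O_y + T·sin57° − 55 = 0 → O_y = 55 − 58.2933 × 0.838671 = 6.111 kN.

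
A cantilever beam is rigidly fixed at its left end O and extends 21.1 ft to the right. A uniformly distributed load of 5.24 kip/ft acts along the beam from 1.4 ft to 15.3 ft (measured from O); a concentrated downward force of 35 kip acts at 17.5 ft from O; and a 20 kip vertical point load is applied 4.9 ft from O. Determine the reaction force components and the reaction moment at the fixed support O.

Resultant of the distributed load: 5.24 × 13.9 = 72.836 kip at 8.35 ft from O.
ΣF_x = 0: O_x = 0.
ΣF_y = 0: O_y − 5.24·13.9 − 35 − 20 = 0 → O_y = 127.8 kip.
ΣM about O: M_O − (5.24·13.9)·8.35 − 35·17.5 − 20·4.9 = 0 → M_O = 1319 kip·ft.

O_x = 0, O_y = 127.8 kip, M_O = 1319 kip·ft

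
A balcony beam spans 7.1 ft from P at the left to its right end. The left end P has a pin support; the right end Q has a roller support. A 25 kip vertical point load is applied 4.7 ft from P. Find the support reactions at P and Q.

P_x = 0, P_y = 8.451 kip, Q_y = 16.55 kip

Taking moments about P: Q_y·7.1 − 25·4.7 = 0 → Q_y = 117.5/7.1 = 16.5493 ≈ 16.55 kip.
ΣF_y = 0: P_y + 16.5493 − 25 = 0 → P_y = 8.451 kip.
ΣF_x = 0: no horizontal applied forces, so P_x = 0.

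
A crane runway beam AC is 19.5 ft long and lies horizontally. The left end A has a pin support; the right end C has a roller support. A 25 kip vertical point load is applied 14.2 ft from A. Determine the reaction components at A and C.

Taking moments about A: C_y·19.5 − 25·14.2 = 0 → C_y = 355/19.5 = 18.2051 ≈ 18.21 kip.
ΣF_y = 0: A_y + 18.2051 − 25 = 0 → A_y = 6.795 kip.
ΣF_x = 0: no horizontal applied forces, so A_x = 0.

A_x = 0, A_y = 6.795 kip, C_y = 18.21 kip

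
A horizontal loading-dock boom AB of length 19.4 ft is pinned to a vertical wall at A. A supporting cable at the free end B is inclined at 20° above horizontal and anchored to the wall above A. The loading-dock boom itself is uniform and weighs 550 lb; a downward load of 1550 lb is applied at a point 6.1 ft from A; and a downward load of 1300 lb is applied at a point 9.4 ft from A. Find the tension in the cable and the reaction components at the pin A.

ΣM about A: T·sin20°·19.4 − 550·9.7 − 1550·6.1 − 1300·9.4 = 0 → T = 27010/(19.4·0.34202) = 4070.72 ≈ 4071 lb.
ΣF_x = 0: A_x − T·cos20° = 0 → A_x = 4070.72 × 0.939693 = 3825 lb.
ΣF_y = 0: A_y + T·sin20° − 550 − 1550 − 1300 = 0 → A_y = 3400 − 4070.72 × 0.34202 = 2008 lb.

T = 4071 lb, A_x = 3825 lb, A_y = 2008 lb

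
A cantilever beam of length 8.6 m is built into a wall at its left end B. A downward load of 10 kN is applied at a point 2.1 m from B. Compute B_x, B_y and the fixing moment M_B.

B_x = 0, B_y = 10.00 kN, M_B = 21.00 kN·m

ΣF_x = 0: B_x = 0.
ΣF_y = 0: B_y − 10 = 0 → B_y = 10.00 kN.
ΣM about B: M_B − 10·2.1 = 0 → M_B = 21.00 kN·m.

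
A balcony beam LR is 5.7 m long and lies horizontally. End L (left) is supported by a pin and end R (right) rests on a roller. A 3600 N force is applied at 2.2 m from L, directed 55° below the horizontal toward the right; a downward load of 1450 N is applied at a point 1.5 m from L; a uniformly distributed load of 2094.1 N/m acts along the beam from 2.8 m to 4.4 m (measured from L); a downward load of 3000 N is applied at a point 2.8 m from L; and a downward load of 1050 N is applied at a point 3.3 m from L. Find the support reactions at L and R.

L_x = -2065 N, L_y = 6082 N, R_y = 5717 N

Resultant of the distributed load: 2094.1 × 1.6 = 3350.56 N at 3.6 m from L.
ΣM about L: R_y·5.7 − 3600·sin55°·2.2 − 1450·1.5 − (2094.1·1.6)·3.6 − 3000·2.8 − 1050·3.3 = 0 → R_y = 32589.7/5.7 = 5717.49 ≈ 5717 N.
ΣF_y = 0: L_y + 5717.49 − 3600·sin55° − 1450 − 2094.1·1.6 − 3000 − 1050 = 0 → L_y = 6082 N.
ΣF_x = 0: L_x + 3600·cos55° = 0 → L_x = -2065 N.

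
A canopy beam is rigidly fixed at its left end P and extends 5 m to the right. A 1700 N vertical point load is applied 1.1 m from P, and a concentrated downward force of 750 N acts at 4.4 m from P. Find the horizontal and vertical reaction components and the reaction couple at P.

P_x = 0, P_y = 2450 N, M_P = 5170 N·m

ΣF_x = 0: P_x = 0.
ΣF_y = 0: P_y − 1700 − 750 = 0 → P_y = 2450 N.
ΣM about P: M_P − 1700·1.1 − 750·4.4 = 0 → M_P = 5170 N·m.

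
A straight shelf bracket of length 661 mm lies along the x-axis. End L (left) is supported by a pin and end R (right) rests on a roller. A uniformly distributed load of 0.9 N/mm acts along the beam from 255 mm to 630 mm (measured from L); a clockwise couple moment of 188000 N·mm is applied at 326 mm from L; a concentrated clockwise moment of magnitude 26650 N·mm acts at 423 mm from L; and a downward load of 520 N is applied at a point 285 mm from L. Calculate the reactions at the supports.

Resultant of the distributed load: 0.9 × 375 = 337.5 N at 442.5 mm from L.
Moments about L: R_y·661 − (0.9·375)·442.5 − 188000 − 26650 − 520·285 = 0 → R_y = 512193.75/661 = 774.877 ≈ 774.9 N.
ΣF_y = 0: L_y + 774.877 − 0.9·375 − 520 = 0 → L_y = 82.62 N.
ΣF_x = 0: no horizontal applied forces, so L_x = 0.

L_x = 0, L_y = 82.62 N, R_y = 774.9 N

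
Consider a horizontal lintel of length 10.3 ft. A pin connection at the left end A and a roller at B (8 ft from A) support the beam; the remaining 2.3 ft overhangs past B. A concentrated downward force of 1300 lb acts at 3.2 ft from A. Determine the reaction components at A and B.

A_x = 0, A_y = 780.0 lb, B_y = 520.0 lb

Moments about A: B_y·8 − 1300·3.2 = 0 → B_y = 4160/8 = 520.0 lb.
ΣF_y = 0: A_y + 520 − 1300 = 0 → A_y = 780.0 lb.
ΣF_x = 0: no horizontal applied forces, so A_x = 0.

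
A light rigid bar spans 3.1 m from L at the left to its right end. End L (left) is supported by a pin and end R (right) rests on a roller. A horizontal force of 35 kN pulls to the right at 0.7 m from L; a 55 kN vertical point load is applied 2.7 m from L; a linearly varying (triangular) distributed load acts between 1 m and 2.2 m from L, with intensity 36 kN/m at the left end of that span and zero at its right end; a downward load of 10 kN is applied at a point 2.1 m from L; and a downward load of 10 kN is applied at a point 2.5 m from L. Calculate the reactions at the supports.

Resultant of the triangular load: ½ × 36 × 1.2 = 21.6 kN, acting at 1.4 m from L (one-third of the span from the peak).
ΣM about L: R_y·3.1 − 55·2.7 − (½·36·1.2)·1.4 − 10·2.1 − 10·2.5 = 0 → R_y = 224.74/3.1 = 72.4968 ≈ 72.50 kN.
ΣF_y = 0: L_y + 72.4968 − 55 − ½·36·1.2 − 10 − 10 = 0 → L_y = 24.10 kN.
ΣF_x = 0: L_x + 35 = 0 → L_x = -35.00 kN.

L_x = -35.00 kN, L_y = 24.10 kN, R_y = 72.50 kN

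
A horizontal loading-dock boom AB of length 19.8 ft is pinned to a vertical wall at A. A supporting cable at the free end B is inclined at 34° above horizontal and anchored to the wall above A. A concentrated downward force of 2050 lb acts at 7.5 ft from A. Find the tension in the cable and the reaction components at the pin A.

T = 1389 lb, A_x = 1151 lb, A_y = 1273 lb

ΣM about A: T·sin34°·19.8 − 2050·7.5 = 0 → T = 15375/(19.8·0.559193) = 1388.64 ≈ 1389 lb.
ΣF_x = 0: A_x − T·cos34° = 0 → A_x = 1388.64 × 0.829038 = 1151 lb.
ΣF_y = 0: A_y + T·sin34° − 2050 = 0 → A_y = 2050 − 1388.64 × 0.559193 = 1273 lb.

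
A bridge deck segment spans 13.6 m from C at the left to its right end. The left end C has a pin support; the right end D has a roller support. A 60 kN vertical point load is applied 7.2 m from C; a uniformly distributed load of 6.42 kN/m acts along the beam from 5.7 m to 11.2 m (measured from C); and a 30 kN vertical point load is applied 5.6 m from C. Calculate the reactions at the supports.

C_x = 0, C_y = 59.25 kN, D_y = 66.06 kN

Resultant of the distributed load: 6.42 × 5.5 = 35.31 kN at 8.45 m from C.
ΣM about C: D_y·13.6 − 60·7.2 − (6.42·5.5)·8.45 − 30·5.6 = 0 → D_y = 898.3695/13.6 = 66.0566 ≈ 66.06 kN.
ΣF_y = 0: C_y + 66.0566 − 60 − 6.42·5.5 − 30 = 0 → C_y = 59.25 kN.
ΣF_x = 0: no horizontal applied forces, so C_x = 0.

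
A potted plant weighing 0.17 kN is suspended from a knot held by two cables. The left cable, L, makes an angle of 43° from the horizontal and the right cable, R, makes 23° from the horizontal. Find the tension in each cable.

ΣF_x = 0: −T_L·cos43° + T_R·cos23° = 0 → T_R = 0.794514·T_L.
ΣF_y = 0: T_L·sin43° + T_R·sin23° = 0.17.
Substitute: T_L·(0.681998 + 0.794514·0.390731) = 0.17 → T_L = 0.171295 ≈ 0.1713 kN.
Then T_R = 0.794514 × 0.171295 = 0.1361 kN.

T_L = 0.1713 kN, T_R = 0.1361 kN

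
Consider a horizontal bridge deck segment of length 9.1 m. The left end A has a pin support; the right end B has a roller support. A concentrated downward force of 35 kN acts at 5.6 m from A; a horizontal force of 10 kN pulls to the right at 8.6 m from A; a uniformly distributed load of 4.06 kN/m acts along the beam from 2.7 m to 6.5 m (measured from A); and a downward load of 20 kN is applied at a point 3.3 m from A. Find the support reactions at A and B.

A_x = -10.00 kN, A_y = 33.84 kN, B_y = 36.59 kN

Resultant of the distributed load: 4.06 × 3.8 = 15.428 kN at 4.6 m from A.
Taking moments about A: B_y·9.1 − 35·5.6 − (4.06·3.8)·4.6 − 20·3.3 = 0 → B_y = 332.9688/9.1 = 36.59 kN.
ΣF_y = 0: A_y + 36.59 − 35 − 4.06·3.8 − 20 = 0 → A_y = 33.84 kN.
ΣF_x = 0: A_x + 10 = 0 → A_x = -10.00 kN.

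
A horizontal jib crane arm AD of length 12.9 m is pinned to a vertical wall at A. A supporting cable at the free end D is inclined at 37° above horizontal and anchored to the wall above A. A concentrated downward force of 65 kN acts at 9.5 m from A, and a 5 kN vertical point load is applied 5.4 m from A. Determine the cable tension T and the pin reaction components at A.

T = 83.02 kN, A_x = 66.30 kN, A_y = 20.04 kN

ΣM about A: T·sin37°·12.9 − 65·9.5 − 5·5.4 = 0 → T = 644.5/(12.9·0.601815) = 83.0176 ≈ 83.02 kN.
ΣF_x = 0: A_x − T·cos37° = 0 → A_x = 83.0176 × 0.798636 = 66.30 kN.
ΣF_y = 0: A_y + T·sin37° − 65 − 5 = 0 → A_y = 70 − 83.0176 × 0.601815 = 20.04 kN.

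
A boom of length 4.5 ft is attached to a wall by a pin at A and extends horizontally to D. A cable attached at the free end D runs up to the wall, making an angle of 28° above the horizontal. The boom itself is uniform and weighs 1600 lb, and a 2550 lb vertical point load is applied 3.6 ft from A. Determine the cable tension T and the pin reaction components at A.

ΣM about A: T·sin28°·4.5 − 1600·2.25 − 2550·3.6 = 0 → T = 12780/(4.5·0.469472) = 6049.35 ≈ 6049 lb.
ΣF_x = 0: A_x − T·cos28° = 0 → A_x = 6049.35 × 0.882948 = 5341 lb.
ΣF_y = 0: A_y + T·sin28° − 1600 − 2550 = 0 → A_y = 4150 − 6049.35 × 0.469472 = 1310 lb.

T = 6049 lb, A_x = 5341 lb, A_y = 1310 lb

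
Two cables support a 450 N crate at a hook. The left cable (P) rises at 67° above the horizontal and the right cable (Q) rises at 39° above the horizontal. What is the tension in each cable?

T_P = 363.8 N, T_Q = 182.9 N

ΣF_x = 0: −T_P·cos67° + T_Q·cos39° = 0 → T_Q = 0.502777·T_P.
ΣF_y = 0: T_P·sin67° + T_Q·sin39° = 450.
Substitute: T_P·(0.920505 + 0.502777·0.62932) = 450 → T_P = 363.809 ≈ 363.8 N.
Then T_Q = 0.502777 × 363.809 = 182.9 N.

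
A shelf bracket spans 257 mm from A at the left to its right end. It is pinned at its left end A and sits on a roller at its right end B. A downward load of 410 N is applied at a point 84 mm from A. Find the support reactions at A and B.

A_x = 0, A_y = 276.0 N, B_y = 134.0 N

Taking moments about A: B_y·257 − 410·84 = 0 → B_y = 34440/257 = 134.008 ≈ 134.0 N.
ΣF_y = 0: A_y + 134.008 − 410 = 0 → A_y = 276.0 N.
ΣF_x = 0: no horizontal applied forces, so A_x = 0.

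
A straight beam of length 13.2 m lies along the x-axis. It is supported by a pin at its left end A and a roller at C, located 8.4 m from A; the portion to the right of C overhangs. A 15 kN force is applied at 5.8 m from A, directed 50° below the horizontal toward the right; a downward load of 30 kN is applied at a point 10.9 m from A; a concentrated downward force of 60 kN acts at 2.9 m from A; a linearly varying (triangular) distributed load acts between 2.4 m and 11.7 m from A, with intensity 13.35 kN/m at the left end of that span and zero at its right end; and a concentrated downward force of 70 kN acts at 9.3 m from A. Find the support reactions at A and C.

Resultant of the triangular load: ½ × 13.35 × 9.3 = 62.0775 kN, acting at 5.5 m from A (one-third of the span from the peak).
Taking moments about A: C_y·8.4 − 15·sin50°·5.8 − 30·10.9 − 60·2.9 − (½·13.35·9.3)·5.5 − 70·9.3 = 0 → C_y = 1560.07/8.4 = 185.723 ≈ 185.7 kN.
ΣF_y = 0: A_y + 185.723 − 15·sin50° − 30 − 60 − ½·13.35·9.3 − 70 = 0 → A_y = 47.85 kN.
ΣF_x = 0: A_x + 15·cos50° = 0 → A_x = -9.642 kN.

A_x = -9.642 kN, A_y = 47.85 kN, C_y = 185.7 kN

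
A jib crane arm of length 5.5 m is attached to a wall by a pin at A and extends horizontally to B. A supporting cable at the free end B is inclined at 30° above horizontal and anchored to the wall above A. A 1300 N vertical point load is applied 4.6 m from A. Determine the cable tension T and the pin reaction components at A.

T = 2175 N, A_x = 1883 N, A_y = 212.7 N

ΣM about A: T·sin30°·5.5 − 1300·4.6 = 0 → T = 5980/(5.5·0.5) = 2174.55 ≈ 2175 N.
ΣF_x = 0: A_x − T·cos30° = 0 → A_x = 2174.55 × 0.866025 = 1883 N.
ΣF_y = 0: A_y + T·sin30° − 1300 = 0 → A_y = 1300 − 2174.55 × 0.5 = 212.7 N.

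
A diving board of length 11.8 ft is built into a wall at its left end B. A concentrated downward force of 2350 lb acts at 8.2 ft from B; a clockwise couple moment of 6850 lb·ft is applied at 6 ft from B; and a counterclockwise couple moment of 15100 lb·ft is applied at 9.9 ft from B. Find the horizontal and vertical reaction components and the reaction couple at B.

B_x = 0, B_y = 2350 lb, M_B = 11020 lb·ft

ΣF_x = 0: B_x = 0.
ΣF_y = 0: B_y − 2350 = 0 → B_y = 2350 lb.
ΣM about B: M_B − 2350·8.2 − 6850 + 15100 = 0 → M_B = 11020 lb·ft.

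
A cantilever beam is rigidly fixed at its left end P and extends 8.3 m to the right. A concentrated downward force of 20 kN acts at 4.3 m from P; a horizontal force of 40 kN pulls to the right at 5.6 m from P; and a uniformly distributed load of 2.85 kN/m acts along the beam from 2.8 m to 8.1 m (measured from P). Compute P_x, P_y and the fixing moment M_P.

P_x = -40.00 kN, P_y = 35.11 kN, M_P = 168.3 kN·m

Resultant of the distributed load: 2.85 × 5.3 = 15.105 kN at 5.45 m from P.
ΣF_x = 0: P_x + 40 = 0 → P_x = -40.00 kN.
ΣF_y = 0: P_y − 20 − 2.85·5.3 = 0 → P_y = 35.11 kN.
ΣM about P: M_P − 20·4.3 − (2.85·5.3)·5.45 = 0 → M_P = 168.3 kN·m.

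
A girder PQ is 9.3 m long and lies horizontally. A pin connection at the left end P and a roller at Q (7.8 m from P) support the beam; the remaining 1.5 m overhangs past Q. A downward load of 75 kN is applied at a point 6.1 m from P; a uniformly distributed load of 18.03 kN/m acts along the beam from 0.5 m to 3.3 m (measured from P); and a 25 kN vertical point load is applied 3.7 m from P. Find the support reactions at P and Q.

Resultant of the distributed load: 18.03 × 2.8 = 50.484 kN at 1.9 m from P.
Taking moments about P: Q_y·7.8 − 75·6.1 − (18.03·2.8)·1.9 − 25·3.7 = 0 → Q_y = 645.9196/7.8 = 82.8102 ≈ 82.81 kN.
ΣF_y = 0: P_y + 82.8102 − 75 − 18.03·2.8 − 25 = 0 → P_y = 67.67 kN.
ΣF_x = 0: no horizontal applied forces, so P_x = 0.

P_x = 0, P_y = 67.67 kN, Q_y = 82.81 kN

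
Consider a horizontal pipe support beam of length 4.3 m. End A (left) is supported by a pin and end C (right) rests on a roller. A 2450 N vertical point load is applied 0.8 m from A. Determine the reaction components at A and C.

A_x = 0, A_y = 1994 N, C_y = 455.8 N

Moments about A: C_y·4.3 − 2450·0.8 = 0 → C_y = 1960/4.3 = 455.814 ≈ 455.8 N.
ΣF_y = 0: A_y + 455.814 − 2450 = 0 → A_y = 1994 N.
ΣF_x = 0: no horizontal applied forces, so A_x = 0.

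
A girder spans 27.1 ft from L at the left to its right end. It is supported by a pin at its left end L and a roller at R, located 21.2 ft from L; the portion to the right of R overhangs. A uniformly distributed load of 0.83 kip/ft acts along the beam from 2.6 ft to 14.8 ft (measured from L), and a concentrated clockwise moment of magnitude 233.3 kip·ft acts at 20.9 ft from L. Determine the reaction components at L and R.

L_x = 0, L_y = -5.034 kip, R_y = 15.16 kip

Resultant of the distributed load: 0.83 × 12.2 = 10.126 kip at 8.7 ft from L.
ΣM about L: R_y·21.2 − (0.83·12.2)·8.7 − 233.3 = 0 → R_y = 321.3962/21.2 = 15.1602 ≈ 15.16 kip.
ΣF_y = 0: L_y + 15.1602 − 0.83·12.2 = 0 → L_y = -5.034 kip.
ΣF_x = 0: no horizontal applied forces, so L_x = 0.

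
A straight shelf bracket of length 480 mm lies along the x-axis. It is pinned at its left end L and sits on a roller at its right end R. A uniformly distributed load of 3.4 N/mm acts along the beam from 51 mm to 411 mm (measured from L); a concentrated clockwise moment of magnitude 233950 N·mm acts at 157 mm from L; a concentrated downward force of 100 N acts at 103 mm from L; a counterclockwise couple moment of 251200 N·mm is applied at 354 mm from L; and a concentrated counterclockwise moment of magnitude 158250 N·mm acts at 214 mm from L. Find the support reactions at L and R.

L_x = 0, L_y = 1079 N, R_y = 244.9 N

Resultant of the distributed load: 3.4 × 360 = 1224 N at 231 mm from L.
ΣM about L: R_y·480 − (3.4·360)·231 − 233950 − 100·103 + 251200 + 158250 = 0 → R_y = 117544/480 = 244.883 ≈ 244.9 N.
ΣF_y = 0: L_y + 244.883 − 3.4·360 − 100 = 0 → L_y = 1079 N.
ΣF_x = 0: no horizontal applied forces, so L_x = 0.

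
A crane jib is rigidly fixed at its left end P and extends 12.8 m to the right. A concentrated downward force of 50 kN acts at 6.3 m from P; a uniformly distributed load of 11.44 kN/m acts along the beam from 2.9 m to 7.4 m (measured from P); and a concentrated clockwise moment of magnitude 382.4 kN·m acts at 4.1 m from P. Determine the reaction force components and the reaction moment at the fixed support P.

Resultant of the distributed load: 11.44 × 4.5 = 51.48 kN at 5.15 m from P.
ΣF_x = 0: P_x = 0.
ΣF_y = 0: P_y − 50 − 11.44·4.5 = 0 → P_y = 101.5 kN.
ΣM about P: M_P − 50·6.3 − (11.44·4.5)·5.15 − 382.4 = 0 → M_P = 962.5 kN·m.

P_x = 0, P_y = 101.5 kN, M_P = 962.5 kN·m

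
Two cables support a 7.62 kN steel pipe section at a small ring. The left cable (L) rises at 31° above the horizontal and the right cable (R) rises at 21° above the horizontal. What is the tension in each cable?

ΣF_x = 0: −T_L·cos31° + T_R·cos21° = 0 → T_R = 0.91815·T_L.
ΣF_y = 0: T_L·sin31° + T_R·sin21° = 7.62.
Substitute: T_L·(0.515038 + 0.91815·0.358368) = 7.62 → T_L = 9.02765 ≈ 9.028 kN.
Then T_R = 0.91815 × 9.02765 = 8.289 kN.

T_L = 9.028 kN, T_R = 8.289 kN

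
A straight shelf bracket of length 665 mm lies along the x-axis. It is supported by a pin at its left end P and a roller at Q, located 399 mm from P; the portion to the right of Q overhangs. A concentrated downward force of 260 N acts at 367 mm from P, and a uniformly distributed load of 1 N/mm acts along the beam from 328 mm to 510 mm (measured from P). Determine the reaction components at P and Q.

P_x = 0, P_y = 11.73 N, Q_y = 430.3 N

Resultant of the distributed load: 1 × 182 = 182 N at 419 mm from P.
Moments about P: Q_y·399 − 260·367 − (1·182)·419 = 0 → Q_y = 171678/399 = 430.271 ≈ 430.3 N.
ΣF_y = 0: P_y + 430.271 − 260 − 1·182 = 0 → P_y = 11.73 N.
ΣF_x = 0: no horizontal applied forces, so P_x = 0.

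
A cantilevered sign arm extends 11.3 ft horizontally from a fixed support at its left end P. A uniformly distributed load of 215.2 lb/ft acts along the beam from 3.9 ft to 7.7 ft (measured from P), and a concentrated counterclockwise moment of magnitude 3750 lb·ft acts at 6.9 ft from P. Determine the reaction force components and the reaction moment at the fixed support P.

P_x = 0, P_y = 817.8 lb, M_P = 993.0 lb·ft

Resultant of the distributed load: 215.2 × 3.8 = 817.76 lb at 5.8 ft from P.
ΣF_x = 0: P_x = 0.
ΣF_y = 0: P_y − 215.2·3.8 = 0 → P_y = 817.8 lb.
ΣM about P: M_P − (215.2·3.8)·5.8 + 3750 = 0 → M_P = 993.0 lb·ft.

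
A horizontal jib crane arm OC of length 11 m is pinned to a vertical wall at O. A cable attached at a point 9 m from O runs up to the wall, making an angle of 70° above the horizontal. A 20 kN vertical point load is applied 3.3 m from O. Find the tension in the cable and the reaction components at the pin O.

ΣM about O: T·sin70°·9 − 20·3.3 = 0 → T = 66/(9·0.939693) = 7.80397 ≈ 7.804 kN.
ΣF_x = 0: O_x − T·cos70° = 0 → O_x = 7.80397 × 0.34202 = 2.669 kN.
ΣF_y = 0: O_y + T·sin70° − 20 = 0 → O_y = 20 − 7.80397 × 0.939693 = 12.67 kN.

T = 7.804 kN, O_x = 2.669 kN, O_y = 12.67 kN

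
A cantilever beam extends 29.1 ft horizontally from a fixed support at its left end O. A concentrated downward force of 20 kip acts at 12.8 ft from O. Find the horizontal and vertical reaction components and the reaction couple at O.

ΣF_x = 0: O_x = 0.
ΣF_y = 0: O_y − 20 = 0 → O_y = 20.00 kip.
ΣM about O: M_O − 20·12.8 = 0 → M_O = 256.0 kip·ft.

O_x = 0, O_y = 20.00 kip, M_O = 256.0 kip·ft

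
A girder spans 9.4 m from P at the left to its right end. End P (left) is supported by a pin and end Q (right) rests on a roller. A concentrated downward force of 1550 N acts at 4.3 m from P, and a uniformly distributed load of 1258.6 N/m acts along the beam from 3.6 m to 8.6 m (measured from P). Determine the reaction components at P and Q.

P_x = 0, P_y = 3050 N, Q_y = 4793 N

Resultant of the distributed load: 1258.6 × 5 = 6293 N at 6.1 m from P.
Moments about P: Q_y·9.4 − 1550·4.3 − (1258.6·5)·6.1 = 0 → Q_y = 45052.3/9.4 = 4792.8 ≈ 4793 N.
ΣF_y = 0: P_y + 4792.8 − 1550 − 1258.6·5 = 0 → P_y = 3050 N.
ΣF_x = 0: no horizontal applied forces, so P_x = 0.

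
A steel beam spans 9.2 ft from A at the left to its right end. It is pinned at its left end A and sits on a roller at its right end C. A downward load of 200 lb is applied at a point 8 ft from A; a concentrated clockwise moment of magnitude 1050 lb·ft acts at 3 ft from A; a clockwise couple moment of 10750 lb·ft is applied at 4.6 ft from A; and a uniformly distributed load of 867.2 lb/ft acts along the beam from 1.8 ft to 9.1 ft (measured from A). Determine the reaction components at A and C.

Resultant of the distributed load: 867.2 × 7.3 = 6330.56 lb at 5.45 ft from A.
ΣM about A: C_y·9.2 − 200·8 − 1050 − 10750 − (867.2·7.3)·5.45 = 0 → C_y = 47901.552/9.2 = 5206.69 ≈ 5207 lb.
ΣF_y = 0: A_y + 5206.69 − 200 − 867.2·7.3 = 0 → A_y = 1324 lb.
ΣF_x = 0: no horizontal applied forces, so A_x = 0.

A_x = 0, A_y = 1324 lb, C_y = 5207 lb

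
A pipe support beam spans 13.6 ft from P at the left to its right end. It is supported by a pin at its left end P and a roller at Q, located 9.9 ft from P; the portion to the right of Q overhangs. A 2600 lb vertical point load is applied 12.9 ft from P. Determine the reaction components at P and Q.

P_x = 0, P_y = -787.9 lb, Q_y = 3388 lb

ΣM about P: Q_y·9.9 − 2600·12.9 = 0 → Q_y = 33540/9.9 = 3387.88 ≈ 3388 lb.
ΣF_y = 0: P_y + 3387.88 − 2600 = 0 → P_y = -787.9 lb.
ΣF_x = 0: no horizontal applied forces, so P_x = 0.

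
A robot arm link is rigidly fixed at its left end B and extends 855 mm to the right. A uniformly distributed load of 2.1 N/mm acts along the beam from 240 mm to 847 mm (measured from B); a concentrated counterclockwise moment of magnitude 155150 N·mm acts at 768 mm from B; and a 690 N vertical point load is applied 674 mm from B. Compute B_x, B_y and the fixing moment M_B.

B_x = 0, B_y = 1965 N, M_B = 1003000 N·mm

Resultant of the distributed load: 2.1 × 607 = 1274.7 N at 543.5 mm from B.
ΣF_x = 0: B_x = 0.
ΣF_y = 0: B_y − 2.1·607 − 690 = 0 → B_y = 1965 N.
ΣM about B: M_B − (2.1·607)·543.5 + 155150 − 690·674 = 0 → M_B = 1003000 N·mm.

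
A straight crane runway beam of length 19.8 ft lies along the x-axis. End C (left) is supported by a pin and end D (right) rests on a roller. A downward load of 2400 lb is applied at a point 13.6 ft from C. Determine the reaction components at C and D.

ΣM about C: D_y·19.8 − 2400·13.6 = 0 → D_y = 32640/19.8 = 1648.48 ≈ 1648 lb.
ΣF_y = 0: C_y + 1648.48 − 2400 = 0 → C_y = 751.5 lb.
ΣF_x = 0: no horizontal applied forces, so C_x = 0.

C_x = 0, C_y = 751.5 lb, D_y = 1648 lb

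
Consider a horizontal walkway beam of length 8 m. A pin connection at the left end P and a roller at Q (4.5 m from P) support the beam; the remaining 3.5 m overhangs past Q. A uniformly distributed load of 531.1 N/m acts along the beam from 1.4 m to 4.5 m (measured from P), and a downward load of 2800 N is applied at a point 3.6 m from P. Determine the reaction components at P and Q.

P_x = 0, P_y = 1127 N, Q_y = 3319 N

Resultant of the distributed load: 531.1 × 3.1 = 1646.41 N at 2.95 m from P.
ΣM about P: Q_y·4.5 − (531.1·3.1)·2.95 − 2800·3.6 = 0 → Q_y = 14936.9095/4.5 = 3319.31 ≈ 3319 N.
ΣF_y = 0: P_y + 3319.31 − 531.1·3.1 − 2800 = 0 → P_y = 1127 N.
ΣF_x = 0: no horizontal applied forces, so P_x = 0.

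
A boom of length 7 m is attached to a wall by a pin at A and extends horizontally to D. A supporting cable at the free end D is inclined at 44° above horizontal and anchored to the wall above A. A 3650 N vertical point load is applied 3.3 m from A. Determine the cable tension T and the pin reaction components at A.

ΣM about A: T·sin44°·7 − 3650·3.3 = 0 → T = 12045/(7·0.694658) = 2477.07 ≈ 2477 N.
ΣF_x = 0: A_x − T·cos44° = 0 → A_x = 2477.07 × 0.71934 = 1782 N.
ΣF_y = 0: A_y + T·sin44° − 3650 = 0 → A_y = 3650 − 2477.07 × 0.694658 = 1929 N.

T = 2477 N, A_x = 1782 N, A_y = 1929 N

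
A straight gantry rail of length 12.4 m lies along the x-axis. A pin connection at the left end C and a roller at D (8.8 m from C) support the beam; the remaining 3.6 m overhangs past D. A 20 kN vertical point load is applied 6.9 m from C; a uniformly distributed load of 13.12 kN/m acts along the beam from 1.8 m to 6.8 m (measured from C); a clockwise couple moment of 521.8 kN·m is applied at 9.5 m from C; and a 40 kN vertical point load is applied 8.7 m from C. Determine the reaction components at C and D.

Resultant of the distributed load: 13.12 × 5 = 65.6 kN at 4.3 m from C.
Taking moments about C: D_y·8.8 − 20·6.9 − (13.12·5)·4.3 − 521.8 − 40·8.7 = 0 → D_y = 1289.88/8.8 = 146.577 ≈ 146.6 kN.
ΣF_y = 0: C_y + 146.577 − 20 − 13.12·5 − 40 = 0 → C_y = -20.98 kN.
ΣF_x = 0: no horizontal applied forces, so C_x = 0.

C_x = 0, C_y = -20.98 kN, D_y = 146.6 kN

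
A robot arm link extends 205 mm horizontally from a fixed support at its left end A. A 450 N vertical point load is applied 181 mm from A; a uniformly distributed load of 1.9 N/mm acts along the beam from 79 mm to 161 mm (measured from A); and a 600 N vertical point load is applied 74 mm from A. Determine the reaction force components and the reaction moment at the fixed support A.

A_x = 0, A_y = 1206 N, M_A = 144500 N·mm

Resultant of the distributed load: 1.9 × 82 = 155.8 N at 120 mm from A.
ΣF_x = 0: A_x = 0.
ΣF_y = 0: A_y − 450 − 1.9·82 − 600 = 0 → A_y = 1206 N.
ΣM about A: M_A − 450·181 − (1.9·82)·120 − 600·74 = 0 → M_A = 144500 N·mm.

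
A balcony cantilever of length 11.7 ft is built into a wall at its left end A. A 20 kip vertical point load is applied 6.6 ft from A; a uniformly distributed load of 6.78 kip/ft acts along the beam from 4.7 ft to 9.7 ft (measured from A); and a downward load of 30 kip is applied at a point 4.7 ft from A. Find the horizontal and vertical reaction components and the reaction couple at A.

Resultant of the distributed load: 6.78 × 5 = 33.9 kip at 7.2 ft from A.
ΣF_x = 0: A_x = 0.
ΣF_y = 0: A_y − 20 − 6.78·5 − 30 = 0 → A_y = 83.90 kip.
ΣM about A: M_A − 20·6.6 − (6.78·5)·7.2 − 30·4.7 = 0 → M_A = 517.1 kip·ft.

A_x = 0, A_y = 83.90 kip, M_A = 517.1 kip·ft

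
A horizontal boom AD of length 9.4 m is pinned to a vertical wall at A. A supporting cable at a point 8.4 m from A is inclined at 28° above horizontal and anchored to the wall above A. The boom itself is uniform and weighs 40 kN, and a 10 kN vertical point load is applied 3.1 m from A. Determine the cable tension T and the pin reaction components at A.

T = 55.53 kN, A_x = 49.03 kN, A_y = 23.93 kN

ΣM about A: T·sin28°·8.4 − 40·4.7 − 10·3.1 = 0 → T = 219/(8.4·0.469472) = 55.5335 ≈ 55.53 kN.
ΣF_x = 0: A_x − T·cos28° = 0 → A_x = 55.5335 × 0.882948 = 49.03 kN.
ΣF_y = 0: A_y + T·sin28° − 40 − 10 = 0 → A_y = 50 − 55.5335 × 0.469472 = 23.93 kN.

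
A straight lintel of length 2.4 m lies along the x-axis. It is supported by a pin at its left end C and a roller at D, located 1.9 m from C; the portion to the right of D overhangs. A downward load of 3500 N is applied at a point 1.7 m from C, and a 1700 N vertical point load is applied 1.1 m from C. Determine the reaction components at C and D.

Taking moments about C: D_y·1.9 − 3500·1.7 − 1700·1.1 = 0 → D_y = 7820/1.9 = 4115.79 ≈ 4116 N.
ΣF_y = 0: C_y + 4115.79 − 3500 − 1700 = 0 → C_y = 1084 N.
ΣF_x = 0: no horizontal applied forces, so C_x = 0.

C_x = 0, C_y = 1084 N, D_y = 4116 N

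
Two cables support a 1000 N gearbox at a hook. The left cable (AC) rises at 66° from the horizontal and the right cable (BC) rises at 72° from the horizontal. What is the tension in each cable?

T_AC = 461.8 N, T_BC = 607.9 N

ΣF_x = 0: −T_AC·cos66° + T_BC·cos72° = 0 → T_BC = 1.31623·T_AC.
ΣF_y = 0: T_AC·sin66° + T_BC·sin72° = 1000.
Substitute: T_AC·(0.913545 + 1.31623·0.951057) = 1000 → T_AC = 461.818 ≈ 461.8 N.
Then T_BC = 1.31623 × 461.818 = 607.9 N.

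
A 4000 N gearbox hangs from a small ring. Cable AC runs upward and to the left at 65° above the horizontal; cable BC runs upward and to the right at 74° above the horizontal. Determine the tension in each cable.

ΣF_x = 0: −T_AC·cos65° + T_BC·cos74° = 0 → T_BC = 1.53324·T_AC.
ΣF_y = 0: T_AC·sin65° + T_BC·sin74° = 4000.
Substitute: T_AC·(0.906308 + 1.53324·0.961262) = 4000 → T_AC = 1680.56 ≈ 1681 N.
Then T_BC = 1.53324 × 1680.56 = 2577 N.

T_AC = 1681 N, T_BC = 2577 N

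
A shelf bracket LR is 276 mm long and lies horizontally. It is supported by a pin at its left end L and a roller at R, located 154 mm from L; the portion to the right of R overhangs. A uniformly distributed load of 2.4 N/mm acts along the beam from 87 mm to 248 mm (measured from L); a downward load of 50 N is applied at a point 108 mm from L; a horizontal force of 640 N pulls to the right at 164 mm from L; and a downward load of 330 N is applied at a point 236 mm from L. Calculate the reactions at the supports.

Resultant of the distributed load: 2.4 × 161 = 386.4 N at 167.5 mm from L.
Moments about L: R_y·154 − (2.4·161)·167.5 − 50·108 − 330·236 = 0 → R_y = 148002/154 = 961.052 ≈ 961.1 N.
ΣF_y = 0: L_y + 961.052 − 2.4·161 − 50 − 330 = 0 → L_y = -194.7 N.
ΣF_x = 0: L_x + 640 = 0 → L_x = -640.0 N.

L_x = -640.0 N, L_y = -194.7 N, R_y = 961.1 N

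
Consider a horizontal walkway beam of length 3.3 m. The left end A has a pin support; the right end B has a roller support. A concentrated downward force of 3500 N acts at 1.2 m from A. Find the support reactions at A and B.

ΣM about A: B_y·3.3 − 3500·1.2 = 0 → B_y = 4200/3.3 = 1272.73 ≈ 1273 N.
ΣF_y = 0: A_y + 1272.73 − 3500 = 0 → A_y = 2227 N.
ΣF_x = 0: no horizontal applied forces, so A_x = 0.

A_x = 0, A_y = 2227 N, B_y = 1273 N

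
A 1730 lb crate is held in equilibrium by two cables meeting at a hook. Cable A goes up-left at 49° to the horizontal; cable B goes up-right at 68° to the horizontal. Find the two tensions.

ΣF_x = 0: −T_A·cos49° + T_B·cos68° = 0 → T_B = 1.75133·T_A.
ΣF_y = 0: T_A·sin49° + T_B·sin68° = 1730.
Substitute: T_A·(0.75471 + 1.75133·0.927184) = 1730 → T_A = 727.345 ≈ 727.3 lb.
Then T_B = 1.75133 × 727.345 = 1274 lb.

T_A = 727.3 lb, T_B = 1274 lb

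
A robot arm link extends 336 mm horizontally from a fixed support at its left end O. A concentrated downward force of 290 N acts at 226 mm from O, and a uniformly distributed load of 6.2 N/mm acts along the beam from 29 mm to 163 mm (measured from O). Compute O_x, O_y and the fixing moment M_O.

Resultant of the distributed load: 6.2 × 134 = 830.8 N at 96 mm from O.
ΣF_x = 0: O_x = 0.
ΣF_y = 0: O_y − 290 − 6.2·134 = 0 → O_y = 1121 N.
ΣM about O: M_O − 290·226 − (6.2·134)·96 = 0 → M_O = 145300 N·mm.

O_x = 0, O_y = 1121 N, M_O = 145300 N·mm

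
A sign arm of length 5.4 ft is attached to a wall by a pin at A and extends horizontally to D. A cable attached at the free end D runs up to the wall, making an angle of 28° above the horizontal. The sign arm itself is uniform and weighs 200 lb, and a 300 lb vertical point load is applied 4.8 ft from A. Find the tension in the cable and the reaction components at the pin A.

ΣM about A: T·sin28°·5.4 − 200·2.7 − 300·4.8 = 0 → T = 1980/(5.4·0.469472) = 781.019 ≈ 781.0 lb.
ΣF_x = 0: A_x − T·cos28° = 0 → A_x = 781.019 × 0.882948 = 689.6 lb.
ΣF_y = 0: A_y + T·sin28° − 200 − 300 = 0 → A_y = 500 − 781.019 × 0.469472 = 133.3 lb.

T = 781.0 lb, A_x = 689.6 lb, A_y = 133.3 lb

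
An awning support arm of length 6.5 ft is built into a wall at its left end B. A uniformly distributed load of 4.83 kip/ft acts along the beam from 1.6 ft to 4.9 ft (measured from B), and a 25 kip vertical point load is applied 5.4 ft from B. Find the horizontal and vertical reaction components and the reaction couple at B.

Resultant of the distributed load: 4.83 × 3.3 = 15.939 kip at 3.25 ft from B.
ΣF_x = 0: B_x = 0.
ΣF_y = 0: B_y − 4.83·3.3 − 25 = 0 → B_y = 40.94 kip.
ΣM about B: M_B − (4.83·3.3)·3.25 − 25·5.4 = 0 → M_B = 186.8 kip·ft.

B_x = 0, B_y = 40.94 kip, M_B = 186.8 kip·ft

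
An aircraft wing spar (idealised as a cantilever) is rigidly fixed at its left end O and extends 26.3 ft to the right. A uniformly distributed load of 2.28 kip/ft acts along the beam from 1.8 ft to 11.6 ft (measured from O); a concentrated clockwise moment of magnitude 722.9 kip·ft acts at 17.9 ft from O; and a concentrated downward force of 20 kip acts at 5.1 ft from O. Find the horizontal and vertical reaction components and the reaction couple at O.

O_x = 0, O_y = 42.34 kip, M_O = 974.6 kip·ft

Resultant of the distributed load: 2.28 × 9.8 = 22.344 kip at 6.7 ft from O.
ΣF_x = 0: O_x = 0.
ΣF_y = 0: O_y − 2.28·9.8 − 20 = 0 → O_y = 42.34 kip.
ΣM about O: M_O − (2.28·9.8)·6.7 − 722.9 − 20·5.1 = 0 → M_O = 974.6 kip·ft.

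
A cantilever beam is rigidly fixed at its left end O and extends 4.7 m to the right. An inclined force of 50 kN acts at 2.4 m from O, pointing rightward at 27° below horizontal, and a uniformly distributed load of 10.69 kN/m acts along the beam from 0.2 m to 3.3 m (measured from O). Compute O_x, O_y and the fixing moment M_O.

O_x = -44.55 kN, O_y = 55.84 kN, M_O = 112.5 kN·m

Resultant of the distributed load: 10.69 × 3.1 = 33.139 kN at 1.75 m from O.
ΣF_x = 0: O_x + 50·cos27° = 0 → O_x = -44.55 kN.
ΣF_y = 0: O_y − 50·sin27° − 10.69·3.1 = 0 → O_y = 55.84 kN.
ΣM about O: M_O − 50·sin27°·2.4 − (10.69·3.1)·1.75 = 0 → M_O = 112.5 kN·m.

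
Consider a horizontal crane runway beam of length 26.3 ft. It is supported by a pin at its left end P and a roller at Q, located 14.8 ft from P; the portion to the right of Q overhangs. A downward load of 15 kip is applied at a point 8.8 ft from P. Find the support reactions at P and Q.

ΣM about P: Q_y·14.8 − 15·8.8 = 0 → Q_y = 132/14.8 = 8.91892 ≈ 8.919 kip.
ΣF_y = 0: P_y + 8.91892 − 15 = 0 → P_y = 6.081 kip.
ΣF_x = 0: no horizontal applied forces, so P_x = 0.

P_x = 0, P_y = 6.081 kip, Q_y = 8.919 kip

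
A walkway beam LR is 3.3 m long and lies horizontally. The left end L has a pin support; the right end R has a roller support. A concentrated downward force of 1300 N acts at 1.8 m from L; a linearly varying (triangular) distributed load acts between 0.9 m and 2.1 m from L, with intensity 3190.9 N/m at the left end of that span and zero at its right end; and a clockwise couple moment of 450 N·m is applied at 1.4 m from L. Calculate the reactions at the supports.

L_x = 0, L_y = 1615 N, R_y = 1600 N

Resultant of the triangular load: ½ × 3190.9 × 1.2 = 1914.54 N, acting at 1.3 m from L (one-third of the span from the peak).
Moments about L: R_y·3.3 − 1300·1.8 − (½·3190.9·1.2)·1.3 − 450 = 0 → R_y = 5278.902/3.3 = 1599.67 ≈ 1600 N.
ΣF_y = 0: L_y + 1599.67 − 1300 − ½·3190.9·1.2 = 0 → L_y = 1615 N.
ΣF_x = 0: no horizontal applied forces, so L_x = 0.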